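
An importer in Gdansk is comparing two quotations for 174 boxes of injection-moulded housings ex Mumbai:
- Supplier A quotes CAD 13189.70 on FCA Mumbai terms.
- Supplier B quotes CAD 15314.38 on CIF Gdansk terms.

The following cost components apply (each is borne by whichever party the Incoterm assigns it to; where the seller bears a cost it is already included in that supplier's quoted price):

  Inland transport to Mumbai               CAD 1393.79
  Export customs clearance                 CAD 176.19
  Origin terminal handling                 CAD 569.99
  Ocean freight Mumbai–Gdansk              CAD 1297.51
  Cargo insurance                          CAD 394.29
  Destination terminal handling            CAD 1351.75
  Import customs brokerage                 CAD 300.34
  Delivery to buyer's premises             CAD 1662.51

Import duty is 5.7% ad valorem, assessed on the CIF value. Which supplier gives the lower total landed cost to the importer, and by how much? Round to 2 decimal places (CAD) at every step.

Supplier B is cheaper by CAD 144.92

Supplier A (FCA):
CIF value = FCA price + origin terminal + freight + insurance = 13189.70 + 569.99 + 1297.51 + 394.29 = 15451.49
Import duty = 15451.49 × 5.7% = 880.73
Buyer bears (A): 569.99 + 1297.51 + 394.29 + 1351.75 + 300.34 + 1662.51 = 5576.39
Landed cost (A) = invoice 13189.70 + 5576.39 + duty 880.73 = 19646.82
Supplier B (CIF):
The CIF price already equals the CIF value: 15314.38
Import duty = 15314.38 × 5.7% = 872.92
Buyer bears (B): 1351.75 + 300.34 + 1662.51 = 3314.60
Landed cost (B) = invoice 15314.38 + 3314.60 + duty 872.92 = 19501.90
Difference = |19646.82 − 19501.90| = 144.92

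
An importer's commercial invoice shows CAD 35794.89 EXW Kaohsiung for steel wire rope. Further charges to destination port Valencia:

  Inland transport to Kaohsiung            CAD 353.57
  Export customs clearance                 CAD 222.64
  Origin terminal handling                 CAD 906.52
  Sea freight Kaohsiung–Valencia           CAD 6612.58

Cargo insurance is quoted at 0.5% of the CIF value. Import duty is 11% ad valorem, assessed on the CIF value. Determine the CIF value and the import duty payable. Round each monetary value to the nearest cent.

Let C be the CIF value. C = EXW price + pre-shipment costs + freight + 0.5% × C
C − 0.5% × C = 35794.89 + 353.57 + 222.64 + 906.52 + 6612.58
0.995 × C = 43890.20
C = 43890.20 / 0.995 = 44110.75
Insurance premium = 0.5% × 44110.75 = 220.55
Import duty = 44110.75 × 11% = 4852.18

CIF value: CAD 44110.75; import duty: CAD 4852.18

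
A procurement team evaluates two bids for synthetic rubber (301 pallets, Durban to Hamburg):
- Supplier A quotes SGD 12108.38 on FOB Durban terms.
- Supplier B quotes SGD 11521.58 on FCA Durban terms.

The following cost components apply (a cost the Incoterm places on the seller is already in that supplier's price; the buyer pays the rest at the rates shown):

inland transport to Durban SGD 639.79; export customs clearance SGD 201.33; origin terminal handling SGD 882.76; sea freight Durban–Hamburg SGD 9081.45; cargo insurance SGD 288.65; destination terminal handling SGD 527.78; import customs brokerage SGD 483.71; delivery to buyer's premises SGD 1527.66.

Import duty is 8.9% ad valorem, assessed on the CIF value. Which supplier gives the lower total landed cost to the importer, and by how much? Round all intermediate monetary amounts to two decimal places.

Supplier A is cheaper by SGD 322.31

Supplier A (FOB):
CIF value = FOB price + freight + insurance = 12108.38 + 9081.45 + 288.65 = 21478.48
Import duty = 21478.48 × 8.9% = 1911.58
Buyer bears (A): 9081.45 + 288.65 + 527.78 + 483.71 + 1527.66 = 11909.25
Landed cost (A) = invoice 12108.38 + 11909.25 + duty 1911.58 = 25929.21
Supplier B (FCA):
CIF value = FCA price + origin terminal + freight + insurance = 11521.58 + 882.76 + 9081.45 + 288.65 = 21774.44
Import duty = 21774.44 × 8.9% = 1937.93
Buyer bears (B): 882.76 + 9081.45 + 288.65 + 527.78 + 483.71 + 1527.66 = 12792.01
Landed cost (B) = invoice 11521.58 + 12792.01 + duty 1937.93 = 26251.52
Difference = |25929.21 − 26251.52| = 322.31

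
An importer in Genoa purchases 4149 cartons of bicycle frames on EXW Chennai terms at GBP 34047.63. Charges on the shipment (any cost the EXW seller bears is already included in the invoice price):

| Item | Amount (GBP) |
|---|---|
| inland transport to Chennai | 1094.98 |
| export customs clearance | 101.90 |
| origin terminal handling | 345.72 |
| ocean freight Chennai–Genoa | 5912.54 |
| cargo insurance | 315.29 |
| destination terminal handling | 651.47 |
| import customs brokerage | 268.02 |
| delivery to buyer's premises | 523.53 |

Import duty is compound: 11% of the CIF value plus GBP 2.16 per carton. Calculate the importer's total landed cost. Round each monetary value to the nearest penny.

EXW: the seller makes goods available at their premises; the buyer bears all onward costs.
CIF value = EXW price + inland to port + export clearance + origin terminal + freight + insurance = 34047.63 + 1094.98 + 101.90 + 345.72 + 5912.54 + 315.29 = 41818.06
Ad valorem component: 41818.06 × 11% = 4599.99
Specific component: 4149 × 2.16 = 8961.84
Import duty = 4599.99 + 8961.84 = 13561.83
Buyer bears: inland to port 1094.98 + export clearance 101.90 + origin terminal 345.72 + freight 5912.54 + insurance 315.29 + destination terminal 651.47 + brokerage 268.02 + delivery 523.53 + duty 13561.83 = 22775.28
Landed cost = invoice 34047.63 + 22775.28 = 56822.91

Total landed cost: GBP 56822.91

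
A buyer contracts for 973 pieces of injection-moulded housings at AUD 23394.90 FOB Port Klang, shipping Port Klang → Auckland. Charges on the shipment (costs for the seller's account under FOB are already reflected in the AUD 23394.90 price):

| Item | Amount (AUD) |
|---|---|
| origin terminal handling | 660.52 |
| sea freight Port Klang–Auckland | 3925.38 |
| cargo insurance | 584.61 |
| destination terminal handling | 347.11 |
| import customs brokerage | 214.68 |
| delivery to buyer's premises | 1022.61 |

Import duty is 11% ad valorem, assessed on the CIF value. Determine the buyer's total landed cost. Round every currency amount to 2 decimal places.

FOB: the seller bears costs until goods are on board at the origin port; the buyer bears freight, insurance and all costs thereafter.
Already in the invoice (seller's account under FOB): origin terminal — exclude.
CIF value = FOB price + freight + insurance = 23394.90 + 3925.38 + 584.61 = 27904.89
Import duty = 27904.89 × 11% = 3069.54
Buyer bears: freight 3925.38 + insurance 584.61 + destination terminal 347.11 + brokerage 214.68 + delivery 1022.61 + duty 3069.54 = 9163.93
Landed cost = invoice 23394.90 + 9163.93 = 32558.83

Total landed cost: AUD 32558.83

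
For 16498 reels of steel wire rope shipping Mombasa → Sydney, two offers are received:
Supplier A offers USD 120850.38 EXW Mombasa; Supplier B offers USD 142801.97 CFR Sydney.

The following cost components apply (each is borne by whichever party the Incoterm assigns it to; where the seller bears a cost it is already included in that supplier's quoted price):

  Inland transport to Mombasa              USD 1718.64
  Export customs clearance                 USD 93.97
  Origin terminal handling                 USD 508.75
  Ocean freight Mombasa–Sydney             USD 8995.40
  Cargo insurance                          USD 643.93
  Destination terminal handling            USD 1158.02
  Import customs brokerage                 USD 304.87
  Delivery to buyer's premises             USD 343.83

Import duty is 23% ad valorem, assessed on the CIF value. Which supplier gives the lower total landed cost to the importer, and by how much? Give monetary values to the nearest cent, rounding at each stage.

Supplier A (EXW):
CIF value = EXW price + inland to port + export clearance + origin terminal + freight + insurance = 120850.38 + 1718.64 + 93.97 + 508.75 + 8995.40 + 643.93 = 132811.07
Import duty = 132811.07 × 23% = 30546.55
Buyer bears (A): 1718.64 + 93.97 + 508.75 + 8995.40 + 643.93 + 1158.02 + 304.87 + 343.83 = 13767.41
Landed cost (A) = invoice 120850.38 + 13767.41 + duty 30546.55 = 165164.34
Supplier B (CFR):
CIF value = CFR price + insurance = 142801.97 + 643.93 = 143445.90
Import duty = 143445.90 × 23% = 32992.56
Buyer bears (B): 643.93 + 1158.02 + 304.87 + 343.83 = 2450.65
Landed cost (B) = invoice 142801.97 + 2450.65 + duty 32992.56 = 178245.18
Difference = |165164.34 − 178245.18| = 13080.84

Supplier A is cheaper by USD 13080.84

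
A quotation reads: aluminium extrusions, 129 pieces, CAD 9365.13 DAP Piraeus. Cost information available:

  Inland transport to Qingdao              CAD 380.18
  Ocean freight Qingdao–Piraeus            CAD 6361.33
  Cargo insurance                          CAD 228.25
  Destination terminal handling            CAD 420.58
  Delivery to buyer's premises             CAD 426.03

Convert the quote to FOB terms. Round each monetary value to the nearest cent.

Not relevant to the conversion: inland to port — on the seller under both DAP and FOB; already in the DAP price and stays in the FOB price.
From DAP to FOB, the seller no longer bears: freight, insurance, destination terminal, delivery.
FOB price = 9365.13 − 6361.33 − 228.25 − 420.58 − 426.03 = 1928.94

FOB price: CAD 1928.94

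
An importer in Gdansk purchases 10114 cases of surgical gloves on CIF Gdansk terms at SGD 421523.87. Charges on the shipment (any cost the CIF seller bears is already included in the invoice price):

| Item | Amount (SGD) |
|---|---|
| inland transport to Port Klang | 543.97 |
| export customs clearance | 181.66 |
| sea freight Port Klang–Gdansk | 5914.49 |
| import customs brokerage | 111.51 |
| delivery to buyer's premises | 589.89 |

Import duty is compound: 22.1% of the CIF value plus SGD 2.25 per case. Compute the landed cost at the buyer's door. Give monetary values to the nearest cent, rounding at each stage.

Total landed cost: SGD 538138.55

CIF: the seller pays costs through ocean freight and marine insurance to the destination port.
Already in the invoice (seller's account under CIF): inland to port, export clearance, freight — exclude.
The CIF price already equals the CIF value: 421523.87
Ad valorem component: 421523.87 × 22.1% = 93156.78
Specific component: 10114 × 2.25 = 22756.50
Import duty = 93156.78 + 22756.50 = 115913.28
Buyer bears: brokerage 111.51 + delivery 589.89 + duty 115913.28 = 116614.68
Landed cost = invoice 421523.87 + 116614.68 = 538138.55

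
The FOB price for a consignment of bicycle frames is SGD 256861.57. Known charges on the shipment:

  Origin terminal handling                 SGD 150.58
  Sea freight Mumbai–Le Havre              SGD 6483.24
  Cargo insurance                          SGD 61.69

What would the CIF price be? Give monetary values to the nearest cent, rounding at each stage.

Not relevant to the conversion: origin terminal — on the seller under both FOB and CIF; already in the FOB price and stays in the CIF price.
From FOB to CIF, the seller additionally bears: freight, insurance.
CIF price = 256861.57 + 6483.24 + 61.69 = 263406.50

CIF price: SGD 263406.50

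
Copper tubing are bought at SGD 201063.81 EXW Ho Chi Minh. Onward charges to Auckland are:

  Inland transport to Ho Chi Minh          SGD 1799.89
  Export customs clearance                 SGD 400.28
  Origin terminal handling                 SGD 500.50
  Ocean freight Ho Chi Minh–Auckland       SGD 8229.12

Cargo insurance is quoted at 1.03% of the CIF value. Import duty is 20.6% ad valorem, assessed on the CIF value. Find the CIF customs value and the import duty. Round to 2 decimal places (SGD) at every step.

CIF value: SGD 214199.86; import duty: SGD 44125.17

Let C be the CIF value. C = EXW price + pre-shipment costs + freight + 1.03% × C
C − 1.03% × C = 201063.81 + 1799.89 + 400.28 + 500.50 + 8229.12
0.9897 × C = 211993.60
C = 211993.60 / 0.9897 = 214199.86
Insurance premium = 1.03% × 214199.86 = 2206.26
Import duty = 214199.86 × 20.6% = 44125.17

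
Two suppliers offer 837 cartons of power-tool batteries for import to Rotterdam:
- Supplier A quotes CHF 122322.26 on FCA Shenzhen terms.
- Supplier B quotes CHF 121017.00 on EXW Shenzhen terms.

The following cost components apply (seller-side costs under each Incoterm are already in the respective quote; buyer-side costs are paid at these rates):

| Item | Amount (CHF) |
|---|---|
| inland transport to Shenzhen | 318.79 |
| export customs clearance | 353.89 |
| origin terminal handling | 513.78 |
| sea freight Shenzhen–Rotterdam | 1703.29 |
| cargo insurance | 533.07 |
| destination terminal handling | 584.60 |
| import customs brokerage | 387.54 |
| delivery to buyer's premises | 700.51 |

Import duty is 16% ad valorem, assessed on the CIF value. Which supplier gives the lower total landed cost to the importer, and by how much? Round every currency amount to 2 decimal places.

Supplier B is cheaper by CHF 733.79

Supplier A (FCA):
CIF value = FCA price + origin terminal + freight + insurance = 122322.26 + 513.78 + 1703.29 + 533.07 = 125072.40
Import duty = 125072.40 × 16% = 20011.58
Buyer bears (A): 513.78 + 1703.29 + 533.07 + 584.60 + 387.54 + 700.51 = 4422.79
Landed cost (A) = invoice 122322.26 + 4422.79 + duty 20011.58 = 146756.63
Supplier B (EXW):
CIF value = EXW price + inland to port + export clearance + origin terminal + freight + insurance = 121017.00 + 318.79 + 353.89 + 513.78 + 1703.29 + 533.07 = 124439.82
Import duty = 124439.82 × 16% = 19910.37
Buyer bears (B): 318.79 + 353.89 + 513.78 + 1703.29 + 533.07 + 584.60 + 387.54 + 700.51 = 5095.47
Landed cost (B) = invoice 121017.00 + 5095.47 + duty 19910.37 = 146022.84
Difference = |146756.63 − 146022.84| = 733.79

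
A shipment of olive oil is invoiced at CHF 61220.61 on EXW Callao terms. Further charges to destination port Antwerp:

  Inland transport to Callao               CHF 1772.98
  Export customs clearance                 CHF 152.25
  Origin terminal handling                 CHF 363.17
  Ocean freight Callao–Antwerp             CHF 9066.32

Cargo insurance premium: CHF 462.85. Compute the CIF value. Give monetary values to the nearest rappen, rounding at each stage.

CIF = EXW price + pre-shipment costs + freight + insurance
CIF = 61220.61 + 1772.98 + 152.25 + 363.17 + 9066.32 + 462.85 = 73038.18

CIF value: CHF 73038.18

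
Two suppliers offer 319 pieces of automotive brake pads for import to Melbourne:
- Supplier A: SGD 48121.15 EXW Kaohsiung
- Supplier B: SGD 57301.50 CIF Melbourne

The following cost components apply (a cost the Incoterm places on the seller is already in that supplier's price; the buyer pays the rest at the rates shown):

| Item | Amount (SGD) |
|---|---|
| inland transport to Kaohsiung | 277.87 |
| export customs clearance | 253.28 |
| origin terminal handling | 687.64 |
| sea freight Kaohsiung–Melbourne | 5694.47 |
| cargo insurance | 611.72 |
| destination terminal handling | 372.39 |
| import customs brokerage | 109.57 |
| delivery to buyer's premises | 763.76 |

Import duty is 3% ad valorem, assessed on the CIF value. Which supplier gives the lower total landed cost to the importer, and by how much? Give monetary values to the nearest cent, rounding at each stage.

Supplier A is cheaper by SGD 1705.04

Supplier A (EXW):
CIF value = EXW price + inland to port + export clearance + origin terminal + freight + insurance = 48121.15 + 277.87 + 253.28 + 687.64 + 5694.47 + 611.72 = 55646.13
Import duty = 55646.13 × 3% = 1669.38
Buyer bears (A): 277.87 + 253.28 + 687.64 + 5694.47 + 611.72 + 372.39 + 109.57 + 763.76 = 8770.70
Landed cost (A) = invoice 48121.15 + 8770.70 + duty 1669.38 = 58561.23
Supplier B (CIF):
The CIF price already equals the CIF value: 57301.50
Import duty = 57301.50 × 3% = 1719.05
Buyer bears (B): 372.39 + 109.57 + 763.76 = 1245.72
Landed cost (B) = invoice 57301.50 + 1245.72 + duty 1719.05 = 60266.27
Difference = |58561.23 − 60266.27| = 1705.04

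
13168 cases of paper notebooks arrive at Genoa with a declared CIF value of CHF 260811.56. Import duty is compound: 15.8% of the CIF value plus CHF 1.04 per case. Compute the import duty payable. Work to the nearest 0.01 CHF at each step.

Ad valorem component: 260811.56 × 15.8% = 41208.23
Specific component: 13168 × 1.04 = 13694.72
Import duty = 41208.23 + 13694.72 = 54902.95

Import duty: CHF 54902.95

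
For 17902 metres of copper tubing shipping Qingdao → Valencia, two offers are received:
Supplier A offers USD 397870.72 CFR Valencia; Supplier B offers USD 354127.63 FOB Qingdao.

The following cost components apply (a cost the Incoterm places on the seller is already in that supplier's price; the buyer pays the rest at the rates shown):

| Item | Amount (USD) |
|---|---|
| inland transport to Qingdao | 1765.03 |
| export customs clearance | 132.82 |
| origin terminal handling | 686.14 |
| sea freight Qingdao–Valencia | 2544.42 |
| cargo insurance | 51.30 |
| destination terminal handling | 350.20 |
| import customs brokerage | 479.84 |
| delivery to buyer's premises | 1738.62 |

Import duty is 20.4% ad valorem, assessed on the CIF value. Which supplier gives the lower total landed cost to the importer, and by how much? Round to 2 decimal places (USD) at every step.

Supplier B is cheaper by USD 49603.20

Supplier A (CFR):
CIF value = CFR price + insurance = 397870.72 + 51.30 = 397922.02
Import duty = 397922.02 × 20.4% = 81176.09
Buyer bears (A): 51.30 + 350.20 + 479.84 + 1738.62 = 2619.96
Landed cost (A) = invoice 397870.72 + 2619.96 + duty 81176.09 = 481666.77
Supplier B (FOB):
CIF value = FOB price + freight + insurance = 354127.63 + 2544.42 + 51.30 = 356723.35
Import duty = 356723.35 × 20.4% = 72771.56
Buyer bears (B): 2544.42 + 51.30 + 350.20 + 479.84 + 1738.62 = 5164.38
Landed cost (B) = invoice 354127.63 + 5164.38 + duty 72771.56 = 432063.57
Difference = |481666.77 − 432063.57| = 49603.20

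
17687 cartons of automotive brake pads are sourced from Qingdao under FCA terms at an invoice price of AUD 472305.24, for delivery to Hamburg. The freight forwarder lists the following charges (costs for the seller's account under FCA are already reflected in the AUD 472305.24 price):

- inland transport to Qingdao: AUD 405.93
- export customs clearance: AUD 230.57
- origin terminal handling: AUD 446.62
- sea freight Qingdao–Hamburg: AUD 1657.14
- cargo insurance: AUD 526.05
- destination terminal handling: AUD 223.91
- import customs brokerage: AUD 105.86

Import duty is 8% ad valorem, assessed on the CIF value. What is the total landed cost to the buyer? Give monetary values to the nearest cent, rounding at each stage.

FCA: the seller delivers export-cleared goods to the carrier; the buyer bears costs from that point.
Already in the invoice (seller's account under FCA): inland to port, export clearance — exclude.
CIF value = FCA price + origin terminal + freight + insurance = 472305.24 + 446.62 + 1657.14 + 526.05 = 474935.05
Import duty = 474935.05 × 8% = 37994.80
Buyer bears: origin terminal 446.62 + freight 1657.14 + insurance 526.05 + destination terminal 223.91 + brokerage 105.86 + duty 37994.80 = 40954.38
Landed cost = invoice 472305.24 + 40954.38 = 513259.62

Total landed cost: AUD 513259.62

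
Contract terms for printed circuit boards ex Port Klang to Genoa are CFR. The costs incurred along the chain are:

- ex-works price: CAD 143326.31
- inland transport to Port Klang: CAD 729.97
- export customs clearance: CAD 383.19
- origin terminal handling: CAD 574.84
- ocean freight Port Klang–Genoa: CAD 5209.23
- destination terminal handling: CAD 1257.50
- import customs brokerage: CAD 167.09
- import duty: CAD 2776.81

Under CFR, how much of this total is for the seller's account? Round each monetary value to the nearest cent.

CFR: the seller pays costs through ocean freight to the destination port, but not insurance.
Seller's account: goods 143326.31 + inland to port 729.97 + export clearance 383.19 + origin terminal 574.84 + freight 5209.23 = 150223.54
Buyer's account: destination terminal 1257.50 + brokerage 167.09 + duty 2776.81 = 4201.40

Seller's account: CAD 150223.54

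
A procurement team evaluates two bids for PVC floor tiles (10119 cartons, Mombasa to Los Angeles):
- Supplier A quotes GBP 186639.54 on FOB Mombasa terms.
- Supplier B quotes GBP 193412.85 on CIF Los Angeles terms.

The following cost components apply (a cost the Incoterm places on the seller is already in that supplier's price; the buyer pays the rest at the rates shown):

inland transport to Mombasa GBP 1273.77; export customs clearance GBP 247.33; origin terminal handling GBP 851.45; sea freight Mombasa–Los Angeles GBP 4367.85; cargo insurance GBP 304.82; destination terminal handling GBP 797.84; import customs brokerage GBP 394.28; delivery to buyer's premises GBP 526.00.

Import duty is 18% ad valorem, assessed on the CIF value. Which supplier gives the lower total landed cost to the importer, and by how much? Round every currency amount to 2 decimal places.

Supplier A is cheaper by GBP 2478.75

Supplier A (FOB):
CIF value = FOB price + freight + insurance = 186639.54 + 4367.85 + 304.82 = 191312.21
Import duty = 191312.21 × 18% = 34436.20
Buyer bears (A): 4367.85 + 304.82 + 797.84 + 394.28 + 526.00 = 6390.79
Landed cost (A) = invoice 186639.54 + 6390.79 + duty 34436.20 = 227466.53
Supplier B (CIF):
The CIF price already equals the CIF value: 193412.85
Import duty = 193412.85 × 18% = 34814.31
Buyer bears (B): 797.84 + 394.28 + 526.00 = 1718.12
Landed cost (B) = invoice 193412.85 + 1718.12 + duty 34814.31 = 229945.28
Difference = |227466.53 − 229945.28| = 2478.75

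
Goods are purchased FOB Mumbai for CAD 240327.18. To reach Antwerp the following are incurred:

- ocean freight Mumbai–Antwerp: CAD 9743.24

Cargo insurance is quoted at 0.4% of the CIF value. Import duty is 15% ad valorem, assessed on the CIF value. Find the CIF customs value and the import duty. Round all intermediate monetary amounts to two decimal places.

Let C be the CIF value. C = FOB price + freight + 0.4% × C
C − 0.4% × C = 240327.18 + 9743.24
0.996 × C = 250070.42
C = 250070.42 / 0.996 = 251074.72
Insurance premium = 0.4% × 251074.72 = 1004.30
Import duty = 251074.72 × 15% = 37661.21

CIF value: CAD 251074.72; import duty: CAD 37661.21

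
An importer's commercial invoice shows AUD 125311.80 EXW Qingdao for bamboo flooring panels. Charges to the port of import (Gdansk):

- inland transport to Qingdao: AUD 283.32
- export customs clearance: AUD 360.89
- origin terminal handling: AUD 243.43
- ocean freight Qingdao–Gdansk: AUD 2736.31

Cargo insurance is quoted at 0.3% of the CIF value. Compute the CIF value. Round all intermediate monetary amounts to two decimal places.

CIF value: AUD 129323.72

Let C be the CIF value. C = EXW price + pre-shipment costs + freight + 0.3% × C
C − 0.3% × C = 125311.80 + 283.32 + 360.89 + 243.43 + 2736.31
0.997 × C = 128935.75
C = 128935.75 / 0.997 = 129323.72
Insurance premium = 0.3% × 129323.72 = 387.97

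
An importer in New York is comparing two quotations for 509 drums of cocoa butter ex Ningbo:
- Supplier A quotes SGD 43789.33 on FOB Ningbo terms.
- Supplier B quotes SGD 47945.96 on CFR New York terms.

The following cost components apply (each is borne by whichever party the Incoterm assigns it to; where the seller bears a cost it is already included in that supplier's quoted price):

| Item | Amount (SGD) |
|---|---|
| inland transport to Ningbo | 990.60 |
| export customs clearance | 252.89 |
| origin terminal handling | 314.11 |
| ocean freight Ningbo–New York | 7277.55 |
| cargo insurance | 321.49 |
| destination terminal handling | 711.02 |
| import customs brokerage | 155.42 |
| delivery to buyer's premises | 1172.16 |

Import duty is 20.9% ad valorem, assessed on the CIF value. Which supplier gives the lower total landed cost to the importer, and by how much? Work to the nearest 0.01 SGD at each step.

Supplier B is cheaper by SGD 3773.19

Supplier A (FOB):
CIF value = FOB price + freight + insurance = 43789.33 + 7277.55 + 321.49 = 51388.37
Import duty = 51388.37 × 20.9% = 10740.17
Buyer bears (A): 7277.55 + 321.49 + 711.02 + 155.42 + 1172.16 = 9637.64
Landed cost (A) = invoice 43789.33 + 9637.64 + duty 10740.17 = 64167.14
Supplier B (CFR):
CIF value = CFR price + insurance = 47945.96 + 321.49 = 48267.45
Import duty = 48267.45 × 20.9% = 10087.90
Buyer bears (B): 321.49 + 711.02 + 155.42 + 1172.16 = 2360.09
Landed cost (B) = invoice 47945.96 + 2360.09 + duty 10087.90 = 60393.95
Difference = |64167.14 − 60393.95| = 3773.19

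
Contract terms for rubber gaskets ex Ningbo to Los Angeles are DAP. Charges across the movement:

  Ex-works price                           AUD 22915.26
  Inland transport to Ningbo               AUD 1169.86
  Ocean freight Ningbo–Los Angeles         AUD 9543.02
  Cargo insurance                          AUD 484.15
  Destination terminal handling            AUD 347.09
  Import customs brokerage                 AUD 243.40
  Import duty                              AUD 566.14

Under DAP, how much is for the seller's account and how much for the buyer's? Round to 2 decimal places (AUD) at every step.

DAP: the seller bears all costs to the named destination except import duty and clearance.
Seller's account: goods 22915.26 + inland to port 1169.86 + freight 9543.02 + insurance 484.15 + destination terminal 347.09 = 34459.38
Buyer's account: brokerage 243.40 + duty 566.14 = 809.54

Seller: AUD 34459.38; buyer: AUD 809.54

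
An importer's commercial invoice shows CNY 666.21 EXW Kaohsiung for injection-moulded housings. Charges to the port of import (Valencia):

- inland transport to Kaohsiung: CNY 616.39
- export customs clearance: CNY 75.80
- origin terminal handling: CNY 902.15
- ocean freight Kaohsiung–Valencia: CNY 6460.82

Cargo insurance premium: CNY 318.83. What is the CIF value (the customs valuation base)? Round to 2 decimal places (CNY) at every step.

CIF value: CNY 9040.20

CIF = EXW price + pre-shipment costs + freight + insurance
CIF = 666.21 + 616.39 + 75.80 + 902.15 + 6460.82 + 318.83 = 9040.20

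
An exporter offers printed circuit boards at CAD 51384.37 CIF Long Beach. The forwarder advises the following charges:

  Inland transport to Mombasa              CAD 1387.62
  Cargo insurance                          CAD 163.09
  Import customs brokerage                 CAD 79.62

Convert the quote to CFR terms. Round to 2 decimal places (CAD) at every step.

Not relevant to the conversion: inland to port — on the seller under both CIF and CFR; already in the CIF price and stays in the CFR price. brokerage — on the buyer under both terms; not part of either seller's price.
From CIF to CFR, the seller no longer bears: insurance.
CFR price = 51384.37 − 163.09 = 51221.28

CFR price: CAD 51221.28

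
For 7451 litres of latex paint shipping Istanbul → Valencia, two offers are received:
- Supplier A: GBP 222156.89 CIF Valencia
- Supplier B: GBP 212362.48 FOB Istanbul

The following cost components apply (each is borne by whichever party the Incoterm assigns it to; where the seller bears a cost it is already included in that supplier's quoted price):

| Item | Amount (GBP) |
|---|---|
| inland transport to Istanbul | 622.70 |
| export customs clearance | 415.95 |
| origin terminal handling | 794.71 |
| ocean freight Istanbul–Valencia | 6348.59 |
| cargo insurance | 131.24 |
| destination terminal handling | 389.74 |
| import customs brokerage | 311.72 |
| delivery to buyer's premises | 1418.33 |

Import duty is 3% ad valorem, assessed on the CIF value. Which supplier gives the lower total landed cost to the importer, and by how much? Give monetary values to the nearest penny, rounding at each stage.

Supplier B is cheaper by GBP 3414.02

Supplier A (CIF):
The CIF price already equals the CIF value: 222156.89
Import duty = 222156.89 × 3% = 6664.71
Buyer bears (A): 389.74 + 311.72 + 1418.33 = 2119.79
Landed cost (A) = invoice 222156.89 + 2119.79 + duty 6664.71 = 230941.39
Supplier B (FOB):
CIF value = FOB price + freight + insurance = 212362.48 + 6348.59 + 131.24 = 218842.31
Import duty = 218842.31 × 3% = 6565.27
Buyer bears (B): 6348.59 + 131.24 + 389.74 + 311.72 + 1418.33 = 8599.62
Landed cost (B) = invoice 212362.48 + 8599.62 + duty 6565.27 = 227527.37
Difference = |230941.39 − 227527.37| = 3414.02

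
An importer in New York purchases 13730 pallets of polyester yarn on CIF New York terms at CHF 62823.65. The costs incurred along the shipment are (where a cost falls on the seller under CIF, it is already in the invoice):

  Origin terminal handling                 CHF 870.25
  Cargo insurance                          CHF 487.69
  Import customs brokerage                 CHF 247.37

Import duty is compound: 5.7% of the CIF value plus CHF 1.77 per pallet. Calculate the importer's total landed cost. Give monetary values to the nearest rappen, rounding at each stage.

CIF: the seller pays costs through ocean freight and marine insurance to the destination port.
Already in the invoice (seller's account under CIF): origin terminal, insurance — exclude.
The CIF price already equals the CIF value: 62823.65
Ad valorem component: 62823.65 × 5.7% = 3580.95
Specific component: 13730 × 1.77 = 24302.10
Import duty = 3580.95 + 24302.10 = 27883.05
Buyer bears: brokerage 247.37 + duty 27883.05 = 28130.42
Landed cost = invoice 62823.65 + 28130.42 = 90954.07

Total landed cost: CHF 90954.07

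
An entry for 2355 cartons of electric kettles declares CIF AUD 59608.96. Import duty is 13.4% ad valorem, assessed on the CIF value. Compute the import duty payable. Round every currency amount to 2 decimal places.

Import duty: AUD 7987.60

Import duty = 59608.96 × 13.4% = 7987.60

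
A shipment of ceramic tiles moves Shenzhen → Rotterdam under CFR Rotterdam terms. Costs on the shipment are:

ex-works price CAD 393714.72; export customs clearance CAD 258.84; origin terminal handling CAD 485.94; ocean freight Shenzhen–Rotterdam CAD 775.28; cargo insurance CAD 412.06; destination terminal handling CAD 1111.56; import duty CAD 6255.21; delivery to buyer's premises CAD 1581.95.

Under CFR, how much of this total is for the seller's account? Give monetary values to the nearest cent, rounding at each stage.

CFR: the seller pays costs through ocean freight to the destination port, but not insurance.
Seller's account: goods 393714.72 + export clearance 258.84 + origin terminal 485.94 + freight 775.28 = 395234.78
Buyer's account: insurance 412.06 + destination terminal 1111.56 + duty 6255.21 + delivery 1581.95 = 9360.78

Seller's account: CAD 395234.78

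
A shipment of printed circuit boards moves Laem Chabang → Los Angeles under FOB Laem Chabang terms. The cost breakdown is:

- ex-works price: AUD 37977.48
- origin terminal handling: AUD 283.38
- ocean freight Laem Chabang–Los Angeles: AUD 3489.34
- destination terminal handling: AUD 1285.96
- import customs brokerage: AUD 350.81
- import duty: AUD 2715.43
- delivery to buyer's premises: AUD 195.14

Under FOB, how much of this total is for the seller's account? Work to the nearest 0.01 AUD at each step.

FOB: the seller bears costs until goods are on board at the origin port; the buyer bears freight, insurance and all costs thereafter.
Seller's account: goods 37977.48 + origin terminal 283.38 = 38260.86
Buyer's account: freight 3489.34 + destination terminal 1285.96 + brokerage 350.81 + duty 2715.43 + delivery 195.14 = 8036.68

Seller's account: AUD 38260.86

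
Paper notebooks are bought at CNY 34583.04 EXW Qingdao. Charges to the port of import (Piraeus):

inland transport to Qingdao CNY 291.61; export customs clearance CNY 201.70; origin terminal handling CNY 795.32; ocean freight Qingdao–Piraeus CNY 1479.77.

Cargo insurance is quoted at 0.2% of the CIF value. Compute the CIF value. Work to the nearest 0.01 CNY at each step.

Let C be the CIF value. C = EXW price + pre-shipment costs + freight + 0.2% × C
C − 0.2% × C = 34583.04 + 291.61 + 201.70 + 795.32 + 1479.77
0.998 × C = 37351.44
C = 37351.44 / 0.998 = 37426.29
Insurance premium = 0.2% × 37426.29 = 74.85

CIF value: CNY 37426.29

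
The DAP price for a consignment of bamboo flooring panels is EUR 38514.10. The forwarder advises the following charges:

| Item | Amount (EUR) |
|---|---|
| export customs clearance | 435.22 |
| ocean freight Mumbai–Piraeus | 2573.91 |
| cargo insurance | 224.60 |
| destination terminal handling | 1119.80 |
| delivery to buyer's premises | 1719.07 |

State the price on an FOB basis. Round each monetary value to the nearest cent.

FOB price: EUR 32876.72

Not relevant to the conversion: export clearance — on the seller under both DAP and FOB; already in the DAP price and stays in the FOB price.
From DAP to FOB, the seller no longer bears: freight, insurance, destination terminal, delivery.
FOB price = 38514.10 − 2573.91 − 224.60 − 1119.80 − 1719.07 = 32876.72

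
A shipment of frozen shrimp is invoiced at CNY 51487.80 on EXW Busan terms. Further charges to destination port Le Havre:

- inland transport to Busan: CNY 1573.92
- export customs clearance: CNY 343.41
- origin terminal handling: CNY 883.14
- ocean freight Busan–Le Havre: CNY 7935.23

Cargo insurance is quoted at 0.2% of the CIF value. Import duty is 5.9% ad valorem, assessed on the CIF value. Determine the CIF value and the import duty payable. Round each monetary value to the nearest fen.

CIF value: CNY 62348.20; import duty: CNY 3678.54

Let C be the CIF value. C = EXW price + pre-shipment costs + freight + 0.2% × C
C − 0.2% × C = 51487.80 + 1573.92 + 343.41 + 883.14 + 7935.23
0.998 × C = 62223.50
C = 62223.50 / 0.998 = 62348.20
Insurance premium = 0.2% × 62348.20 = 124.70
Import duty = 62348.20 × 5.9% = 3678.54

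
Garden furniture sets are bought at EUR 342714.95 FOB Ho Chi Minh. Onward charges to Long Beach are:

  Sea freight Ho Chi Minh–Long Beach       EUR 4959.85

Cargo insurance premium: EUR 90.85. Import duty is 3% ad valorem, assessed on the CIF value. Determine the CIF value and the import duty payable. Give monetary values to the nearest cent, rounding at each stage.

CIF = FOB price + freight + insurance
CIF = 342714.95 + 4959.85 + 90.85 = 347765.65
Import duty = 347765.65 × 3% = 10432.97

CIF value: EUR 347765.65; import duty: EUR 10432.97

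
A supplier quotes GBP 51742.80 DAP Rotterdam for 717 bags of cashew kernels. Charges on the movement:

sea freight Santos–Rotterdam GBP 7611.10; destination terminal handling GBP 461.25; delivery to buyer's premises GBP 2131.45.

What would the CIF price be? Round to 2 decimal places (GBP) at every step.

CIF price: GBP 49150.10

Not relevant to the conversion: freight — on the seller under both DAP and CIF; already in the DAP price and stays in the CIF price.
From DAP to CIF, the seller no longer bears: destination terminal, delivery.
CIF price = 51742.80 − 461.25 − 2131.45 = 49150.10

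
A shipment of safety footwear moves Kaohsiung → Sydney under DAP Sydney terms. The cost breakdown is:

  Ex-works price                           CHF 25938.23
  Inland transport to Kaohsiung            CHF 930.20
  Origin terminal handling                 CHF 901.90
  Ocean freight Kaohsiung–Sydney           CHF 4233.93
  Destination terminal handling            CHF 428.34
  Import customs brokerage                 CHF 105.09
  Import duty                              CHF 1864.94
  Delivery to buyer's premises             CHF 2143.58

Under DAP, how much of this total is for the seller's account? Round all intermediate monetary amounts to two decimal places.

Seller's account: CHF 34576.18

DAP: the seller bears all costs to the named destination except import duty and clearance.
Seller's account: goods 25938.23 + inland to port 930.20 + origin terminal 901.90 + freight 4233.93 + destination terminal 428.34 + delivery 2143.58 = 34576.18
Buyer's account: brokerage 105.09 + duty 1864.94 = 1970.03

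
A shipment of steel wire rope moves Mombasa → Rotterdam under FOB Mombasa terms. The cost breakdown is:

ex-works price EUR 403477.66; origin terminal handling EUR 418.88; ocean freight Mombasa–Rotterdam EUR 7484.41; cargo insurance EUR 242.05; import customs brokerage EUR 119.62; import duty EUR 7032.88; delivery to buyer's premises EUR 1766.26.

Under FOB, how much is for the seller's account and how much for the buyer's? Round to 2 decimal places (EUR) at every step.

Seller: EUR 403896.54; buyer: EUR 16645.22

FOB: the seller bears costs until goods are on board at the origin port; the buyer bears freight, insurance and all costs thereafter.
Seller's account: goods 403477.66 + origin terminal 418.88 = 403896.54
Buyer's account: freight 7484.41 + insurance 242.05 + brokerage 119.62 + duty 7032.88 + delivery 1766.26 = 16645.22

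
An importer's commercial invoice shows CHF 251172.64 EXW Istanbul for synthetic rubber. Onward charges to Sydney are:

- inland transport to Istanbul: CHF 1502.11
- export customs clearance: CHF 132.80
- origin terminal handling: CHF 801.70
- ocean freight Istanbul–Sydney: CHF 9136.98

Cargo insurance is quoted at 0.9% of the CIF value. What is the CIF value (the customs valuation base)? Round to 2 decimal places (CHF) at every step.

Let C be the CIF value. C = EXW price + pre-shipment costs + freight + 0.9% × C
C − 0.9% × C = 251172.64 + 1502.11 + 132.80 + 801.70 + 9136.98
0.991 × C = 262746.23
C = 262746.23 / 0.991 = 265132.42
Insurance premium = 0.9% × 265132.42 = 2386.19

CIF value: CHF 265132.42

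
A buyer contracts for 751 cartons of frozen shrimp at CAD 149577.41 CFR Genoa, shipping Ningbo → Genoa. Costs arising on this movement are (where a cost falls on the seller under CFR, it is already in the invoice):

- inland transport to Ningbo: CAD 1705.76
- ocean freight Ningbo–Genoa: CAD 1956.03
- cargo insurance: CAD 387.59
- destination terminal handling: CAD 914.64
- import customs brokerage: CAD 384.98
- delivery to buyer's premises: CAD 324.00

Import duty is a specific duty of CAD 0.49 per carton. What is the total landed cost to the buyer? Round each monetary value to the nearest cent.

CFR: the seller pays costs through ocean freight to the destination port, but not insurance.
Already in the invoice (seller's account under CFR): inland to port, freight — exclude.
CIF value = CFR price + insurance = 149577.41 + 387.59 = 149965.00
Import duty = 751 × 0.49 = 367.99
Buyer bears: insurance 387.59 + destination terminal 914.64 + brokerage 384.98 + delivery 324.00 + duty 367.99 = 2379.20
Landed cost = invoice 149577.41 + 2379.20 = 151956.61

Total landed cost: CAD 151956.61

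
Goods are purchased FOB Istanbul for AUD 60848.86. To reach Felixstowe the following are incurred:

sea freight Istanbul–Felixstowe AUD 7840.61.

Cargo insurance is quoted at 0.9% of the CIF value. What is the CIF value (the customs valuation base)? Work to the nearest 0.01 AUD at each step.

Let C be the CIF value. C = FOB price + freight + 0.9% × C
C − 0.9% × C = 60848.86 + 7840.61
0.991 × C = 68689.47
C = 68689.47 / 0.991 = 69313.29
Insurance premium = 0.9% × 69313.29 = 623.82

CIF value: AUD 69313.29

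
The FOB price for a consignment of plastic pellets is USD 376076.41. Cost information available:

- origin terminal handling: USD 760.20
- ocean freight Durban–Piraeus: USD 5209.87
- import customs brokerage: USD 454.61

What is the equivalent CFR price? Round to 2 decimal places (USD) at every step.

Not relevant to the conversion: origin terminal — on the seller under both FOB and CFR; already in the FOB price and stays in the CFR price. brokerage — on the buyer under both terms; not part of either seller's price.
From FOB to CFR, the seller additionally bears: freight.
CFR price = 376076.41 + 5209.87 = 381286.28

CFR price: USD 381286.28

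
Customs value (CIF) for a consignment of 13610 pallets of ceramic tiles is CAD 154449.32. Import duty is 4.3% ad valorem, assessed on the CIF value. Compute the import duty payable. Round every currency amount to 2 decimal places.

Import duty = 154449.32 × 4.3% = 6641.32

Import duty: CAD 6641.32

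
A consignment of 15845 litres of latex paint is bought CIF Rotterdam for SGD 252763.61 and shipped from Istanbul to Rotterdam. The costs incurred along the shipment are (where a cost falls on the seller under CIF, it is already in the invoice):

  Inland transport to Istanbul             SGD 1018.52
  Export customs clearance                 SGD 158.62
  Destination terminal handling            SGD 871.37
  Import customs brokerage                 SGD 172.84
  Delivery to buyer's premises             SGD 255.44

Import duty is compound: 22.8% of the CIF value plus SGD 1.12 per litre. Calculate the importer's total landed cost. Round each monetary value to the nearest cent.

CIF: the seller pays costs through ocean freight and marine insurance to the destination port.
Already in the invoice (seller's account under CIF): inland to port, export clearance — exclude.
The CIF price already equals the CIF value: 252763.61
Ad valorem component: 252763.61 × 22.8% = 57630.10
Specific component: 15845 × 1.12 = 17746.40
Import duty = 57630.10 + 17746.40 = 75376.50
Buyer bears: destination terminal 871.37 + brokerage 172.84 + delivery 255.44 + duty 75376.50 = 76676.15
Landed cost = invoice 252763.61 + 76676.15 = 329439.76

Total landed cost: SGD 329439.76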